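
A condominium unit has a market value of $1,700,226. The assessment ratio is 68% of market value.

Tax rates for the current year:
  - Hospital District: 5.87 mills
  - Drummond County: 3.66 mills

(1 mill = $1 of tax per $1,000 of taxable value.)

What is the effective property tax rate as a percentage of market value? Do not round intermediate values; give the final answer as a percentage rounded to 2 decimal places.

Assessed value = $1,700,226 × 0.68 = $1,156,153.68
Hospital District: $1,156,153.68 × 0.00587 = $6,786.6221016
Drummond County: $1,156,153.68 × 0.00366 = $4,231.5224688
Total tax = $11,018.1445704
Effective rate = $11,018.1445704 ÷ $1,700,226 = 0.65% of market value

0.65%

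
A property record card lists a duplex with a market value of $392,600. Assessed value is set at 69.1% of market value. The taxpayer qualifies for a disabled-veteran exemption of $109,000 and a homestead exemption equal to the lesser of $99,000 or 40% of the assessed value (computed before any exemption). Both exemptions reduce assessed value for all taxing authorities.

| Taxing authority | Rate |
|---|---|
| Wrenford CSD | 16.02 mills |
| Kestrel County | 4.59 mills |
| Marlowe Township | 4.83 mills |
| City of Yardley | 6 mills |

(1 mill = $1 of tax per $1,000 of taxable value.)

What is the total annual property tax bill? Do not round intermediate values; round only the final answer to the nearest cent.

Assessed value = $392,600 × 0.691 = $271,286.6
Homestead exemption = min($99,000, 40% × $271,286.6) = min($99,000, $108,514.64) = $99,000 (dollar cap binds)
Taxable value = $271,286.6 − $109,000 − $99,000 = $63,286.6
Wrenford CSD: $63,286.6 × 0.01602 = $1,013.851332
Kestrel County: $63,286.6 × 0.00459 = $290.485494
Marlowe Township: $63,286.6 × 0.00483 = $305.674278
City of Yardley: $63,286.6 × 0.006 = $379.7196
Total = $1,989.730704

$1,989.73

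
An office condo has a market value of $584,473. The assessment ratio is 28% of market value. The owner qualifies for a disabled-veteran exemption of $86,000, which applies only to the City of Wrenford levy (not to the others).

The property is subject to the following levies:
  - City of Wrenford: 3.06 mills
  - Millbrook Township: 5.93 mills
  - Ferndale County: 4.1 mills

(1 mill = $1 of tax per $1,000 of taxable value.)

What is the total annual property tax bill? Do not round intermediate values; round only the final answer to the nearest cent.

Assessed value = $584,473 × 0.28 = $163,652.44
City of Wrenford: ($163,652.44 − $86,000) × 0.00306 = $77,652.44 × 0.00306 = $237.6164664
Millbrook Township: $163,652.44 × 0.00593 = $970.4589692
Ferndale County: $163,652.44 × 0.0041 = $670.975004
Total = $1,879.0504396

$1,879.05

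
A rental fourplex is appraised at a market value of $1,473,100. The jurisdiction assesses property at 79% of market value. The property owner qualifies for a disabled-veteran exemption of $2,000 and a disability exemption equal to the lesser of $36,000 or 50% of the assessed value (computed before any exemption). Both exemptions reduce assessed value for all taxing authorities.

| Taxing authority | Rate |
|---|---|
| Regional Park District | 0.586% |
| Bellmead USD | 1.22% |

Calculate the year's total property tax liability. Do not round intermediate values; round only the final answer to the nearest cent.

$20,331.03

Assessed value = $1,473,100 × 0.79 = $1,163,749
Disability exemption = min($36,000, 50% × $1,163,749) = min($36,000, $581,874.5) = $36,000 (dollar cap binds)
Taxable value = $1,163,749 − $2,000 − $36,000 = $1,125,749
Regional Park District: $1,125,749 × 0.00586 = $6,596.88914
Bellmead USD: $1,125,749 × 0.0122 = $13,734.1378
Total = $20,331.02694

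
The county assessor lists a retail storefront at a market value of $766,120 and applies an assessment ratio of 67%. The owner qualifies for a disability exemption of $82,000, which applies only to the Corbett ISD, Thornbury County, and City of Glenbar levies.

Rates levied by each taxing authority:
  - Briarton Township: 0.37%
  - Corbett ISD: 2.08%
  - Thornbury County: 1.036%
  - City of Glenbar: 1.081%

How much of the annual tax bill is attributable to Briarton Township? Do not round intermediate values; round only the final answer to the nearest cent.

Assessed value = $766,120 × 0.67 = $513,300.4
Briarton Township taxable value = $513,300.4 (exemption does not apply)
Briarton Township levy = $513,300.4 × 0.0037 = $1,899.21148

$1,899.21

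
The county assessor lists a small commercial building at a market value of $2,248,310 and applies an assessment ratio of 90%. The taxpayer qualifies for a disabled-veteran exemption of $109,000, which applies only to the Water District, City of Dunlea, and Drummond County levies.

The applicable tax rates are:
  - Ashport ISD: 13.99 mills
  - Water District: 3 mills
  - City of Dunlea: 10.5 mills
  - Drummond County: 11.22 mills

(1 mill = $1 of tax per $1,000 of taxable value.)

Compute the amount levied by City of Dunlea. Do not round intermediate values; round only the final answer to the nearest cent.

Assessed value = $2,248,310 × 0.9 = $2,023,479
City of Dunlea taxable value = $2,023,479 − $109,000 = $1,914,479
City of Dunlea levy = $1,914,479 × 0.0105 = $20,102.0295

$20,102.03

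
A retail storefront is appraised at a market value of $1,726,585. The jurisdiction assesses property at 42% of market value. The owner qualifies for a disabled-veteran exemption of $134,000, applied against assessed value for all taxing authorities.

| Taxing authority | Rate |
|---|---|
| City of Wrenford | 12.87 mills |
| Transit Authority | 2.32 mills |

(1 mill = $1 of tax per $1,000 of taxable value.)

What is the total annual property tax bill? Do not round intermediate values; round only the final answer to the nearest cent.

$8,979.81

Assessed value = $1,726,585 × 0.42 = $725,165.7
Taxable value = $725,165.7 − $134,000 = $591,165.7
City of Wrenford: $591,165.7 × 0.01287 = $7,608.302559
Transit Authority: $591,165.7 × 0.00232 = $1,371.504424
Total = $7,608.302559 + $1,371.504424 = $8,979.806983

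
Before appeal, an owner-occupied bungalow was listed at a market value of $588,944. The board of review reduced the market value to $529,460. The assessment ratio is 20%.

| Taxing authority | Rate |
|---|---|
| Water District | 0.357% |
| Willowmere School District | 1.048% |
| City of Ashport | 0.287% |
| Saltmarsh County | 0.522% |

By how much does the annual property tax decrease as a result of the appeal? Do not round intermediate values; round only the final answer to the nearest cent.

$263.40

Old assessed value = $588,944 × 0.2 = $117,788.8
New assessed value = $529,460 × 0.2 = $105,892
Combined rate = 0.00357 + 0.01048 + 0.00287 + 0.00522 = 0.02214
Old tax = $117,788.8 × 0.02214 = $2,607.844032
New tax = $105,892 × 0.02214 = $2,344.44888
Reduction = $2,607.844032 − $2,344.44888 = $263.395152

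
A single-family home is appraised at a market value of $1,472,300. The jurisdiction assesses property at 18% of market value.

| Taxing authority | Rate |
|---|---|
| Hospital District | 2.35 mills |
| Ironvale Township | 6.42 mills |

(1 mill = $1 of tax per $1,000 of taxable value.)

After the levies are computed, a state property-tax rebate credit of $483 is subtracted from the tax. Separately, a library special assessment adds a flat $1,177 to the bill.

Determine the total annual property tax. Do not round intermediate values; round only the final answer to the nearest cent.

$3,018.17

Assessed value = $1,472,300 × 0.18 = $265,014
Hospital District: $265,014 × 0.00235 = $622.7829
Ironvale Township: $265,014 × 0.00642 = $1,701.38988
Levies subtotal = $2,324.17278
After credit = $2,324.17278 − $483 = $1,841.17278
Total = $1,841.17278 + $1,177 = $3,018.17278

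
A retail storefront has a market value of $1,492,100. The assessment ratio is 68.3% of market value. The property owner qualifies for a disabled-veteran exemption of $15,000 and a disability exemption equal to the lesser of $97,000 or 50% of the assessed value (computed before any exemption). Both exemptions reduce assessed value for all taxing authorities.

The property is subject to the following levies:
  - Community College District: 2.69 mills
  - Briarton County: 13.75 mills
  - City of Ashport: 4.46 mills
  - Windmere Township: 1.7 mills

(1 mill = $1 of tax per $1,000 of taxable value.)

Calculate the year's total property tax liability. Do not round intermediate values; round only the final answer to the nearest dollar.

$20,501

Assessed value = $1,492,100 × 0.683 = $1,019,104.3
Disability exemption = min($97,000, 50% × $1,019,104.3) = min($97,000, $509,552.15) = $97,000 (dollar cap binds)
Taxable value = $1,019,104.3 − $15,000 − $97,000 = $907,104.3
Community College District: $907,104.3 × 0.00269 = $2,440.110567
Briarton County: $907,104.3 × 0.01375 = $12,472.684125
City of Ashport: $907,104.3 × 0.00446 = $4,045.685178
Windmere Township: $907,104.3 × 0.0017 = $1,542.07731
Total = $20,500.55718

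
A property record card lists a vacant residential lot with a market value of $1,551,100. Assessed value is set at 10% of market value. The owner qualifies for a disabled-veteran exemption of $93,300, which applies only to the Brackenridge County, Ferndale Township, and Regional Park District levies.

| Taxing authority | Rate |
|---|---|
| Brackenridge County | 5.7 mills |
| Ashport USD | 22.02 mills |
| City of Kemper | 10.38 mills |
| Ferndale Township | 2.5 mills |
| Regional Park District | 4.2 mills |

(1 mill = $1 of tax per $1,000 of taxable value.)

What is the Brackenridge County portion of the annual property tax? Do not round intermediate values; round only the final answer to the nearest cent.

Assessed value = $1,551,100 × 0.1 = $155,110
Brackenridge County taxable value = $155,110 − $93,300 = $61,810
Brackenridge County levy = $61,810 × 0.0057 = $352.317

$352.32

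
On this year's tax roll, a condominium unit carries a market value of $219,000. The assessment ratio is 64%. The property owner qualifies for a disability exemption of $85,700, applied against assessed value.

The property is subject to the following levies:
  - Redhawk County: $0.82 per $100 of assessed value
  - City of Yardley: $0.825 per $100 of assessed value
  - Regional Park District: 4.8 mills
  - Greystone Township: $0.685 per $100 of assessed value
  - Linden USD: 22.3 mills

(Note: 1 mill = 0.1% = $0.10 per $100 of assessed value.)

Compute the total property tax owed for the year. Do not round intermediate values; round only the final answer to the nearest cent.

$2,744.78

Assessed value = $219,000 × 0.64 = $140,160
Taxable value = $140,160 − $85,700 = $54,460
Redhawk County: $54,460 × 0.0082 = $446.572
City of Yardley: $54,460 × 0.00825 = $449.295
Regional Park District: $54,460 × 0.0048 = $261.408
Greystone Township: $54,460 × 0.00685 = $373.051
Linden USD: $54,460 × 0.0223 = $1,214.458
Total = $2,744.784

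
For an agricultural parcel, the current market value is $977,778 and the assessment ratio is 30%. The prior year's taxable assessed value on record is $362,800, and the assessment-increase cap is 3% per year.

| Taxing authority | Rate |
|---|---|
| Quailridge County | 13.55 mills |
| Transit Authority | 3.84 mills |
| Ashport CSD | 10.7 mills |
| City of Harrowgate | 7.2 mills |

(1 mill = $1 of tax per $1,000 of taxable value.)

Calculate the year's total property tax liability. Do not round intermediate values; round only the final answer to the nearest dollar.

$10,352

Uncapped assessed value = $977,778 × 0.3 = $293,333.4
Cap limit = $362,800 × 1.03 = $373,684
Taxable assessed value = min($293,333.4, $373,684) = $293,333.4 (cap does not bind)
Quailridge County: $293,333.4 × 0.01355 = $3,974.66757
Transit Authority: $293,333.4 × 0.00384 = $1,126.400256
Ashport CSD: $293,333.4 × 0.0107 = $3,138.66738
City of Harrowgate: $293,333.4 × 0.0072 = $2,112.00048
Total = $10,351.735686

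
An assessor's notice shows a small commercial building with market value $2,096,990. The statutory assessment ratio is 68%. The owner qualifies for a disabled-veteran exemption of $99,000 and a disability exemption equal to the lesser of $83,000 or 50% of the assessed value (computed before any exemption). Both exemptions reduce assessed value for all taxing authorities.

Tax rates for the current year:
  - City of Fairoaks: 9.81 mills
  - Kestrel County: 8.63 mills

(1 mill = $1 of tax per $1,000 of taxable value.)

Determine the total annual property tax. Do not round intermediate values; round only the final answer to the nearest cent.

$22,938.50

Assessed value = $2,096,990 × 0.68 = $1,425,953.2
Disability exemption = min($83,000, 50% × $1,425,953.2) = min($83,000, $712,976.6) = $83,000 (dollar cap binds)
Taxable value = $1,425,953.2 − $99,000 − $83,000 = $1,243,953.2
City of Fairoaks: $1,243,953.2 × 0.00981 = $12,203.180892
Kestrel County: $1,243,953.2 × 0.00863 = $10,735.316116
Total = $22,938.497008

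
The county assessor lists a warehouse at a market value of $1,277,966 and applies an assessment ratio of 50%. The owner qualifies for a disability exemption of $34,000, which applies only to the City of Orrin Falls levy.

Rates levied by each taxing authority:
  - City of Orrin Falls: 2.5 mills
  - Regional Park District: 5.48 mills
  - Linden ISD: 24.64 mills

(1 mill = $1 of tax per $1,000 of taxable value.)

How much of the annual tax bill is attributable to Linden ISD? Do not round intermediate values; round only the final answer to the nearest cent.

$15,744.54

Assessed value = $1,277,966 × 0.5 = $638,983
Linden ISD taxable value = $638,983 (exemption does not apply)
Linden ISD levy = $638,983 × 0.02464 = $15,744.54112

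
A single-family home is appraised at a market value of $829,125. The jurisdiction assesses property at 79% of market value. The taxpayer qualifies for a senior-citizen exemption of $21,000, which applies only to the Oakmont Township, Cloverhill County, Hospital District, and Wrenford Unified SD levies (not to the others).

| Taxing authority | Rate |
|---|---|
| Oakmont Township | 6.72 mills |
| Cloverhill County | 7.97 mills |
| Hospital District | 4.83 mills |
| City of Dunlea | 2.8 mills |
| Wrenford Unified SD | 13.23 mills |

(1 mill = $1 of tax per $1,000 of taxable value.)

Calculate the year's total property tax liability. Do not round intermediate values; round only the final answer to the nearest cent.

Assessed value = $829,125 × 0.79 = $655,008.75
Oakmont Township: ($655,008.75 − $21,000) × 0.00672 = $634,008.75 × 0.00672 = $4,260.5388
Cloverhill County: ($655,008.75 − $21,000) × 0.00797 = $634,008.75 × 0.00797 = $5,053.0497375
Hospital District: ($655,008.75 − $21,000) × 0.00483 = $634,008.75 × 0.00483 = $3,062.2622625
City of Dunlea: $655,008.75 × 0.0028 = $1,834.0245
Wrenford Unified SD: ($655,008.75 − $21,000) × 0.01323 = $634,008.75 × 0.01323 = $8,387.9357625
Total = $22,597.8110625

$22,597.81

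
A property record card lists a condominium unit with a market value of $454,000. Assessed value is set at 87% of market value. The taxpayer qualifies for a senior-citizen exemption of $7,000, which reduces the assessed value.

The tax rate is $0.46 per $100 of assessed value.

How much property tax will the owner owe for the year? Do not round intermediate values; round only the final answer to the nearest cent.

Assessed value = $454,000 × 0.87 = $394,980
Taxable value = $394,980 − $7,000 = $387,980
Tax = $387,980 × 0.0046 = $1,784.708

$1,784.71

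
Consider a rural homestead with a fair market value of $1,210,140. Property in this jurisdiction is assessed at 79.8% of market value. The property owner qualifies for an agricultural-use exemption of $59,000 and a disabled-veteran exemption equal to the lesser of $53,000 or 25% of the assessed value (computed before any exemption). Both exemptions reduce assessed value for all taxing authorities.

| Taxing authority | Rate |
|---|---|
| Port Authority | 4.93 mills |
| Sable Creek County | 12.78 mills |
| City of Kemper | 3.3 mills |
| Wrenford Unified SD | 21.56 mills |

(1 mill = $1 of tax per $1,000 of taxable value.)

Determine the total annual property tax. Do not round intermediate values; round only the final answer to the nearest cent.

$36,341.66

Assessed value = $1,210,140 × 0.798 = $965,691.72
Disabled-veteran exemption = min($53,000, 25% × $965,691.72) = min($53,000, $241,422.93) = $53,000 (dollar cap binds)
Taxable value = $965,691.72 − $59,000 − $53,000 = $853,691.72
Port Authority: $853,691.72 × 0.00493 = $4,208.7001796
Sable Creek County: $853,691.72 × 0.01278 = $10,910.1801816
City of Kemper: $853,691.72 × 0.0033 = $2,817.182676
Wrenford Unified SD: $853,691.72 × 0.02156 = $18,405.5934832
Total = $36,341.6565204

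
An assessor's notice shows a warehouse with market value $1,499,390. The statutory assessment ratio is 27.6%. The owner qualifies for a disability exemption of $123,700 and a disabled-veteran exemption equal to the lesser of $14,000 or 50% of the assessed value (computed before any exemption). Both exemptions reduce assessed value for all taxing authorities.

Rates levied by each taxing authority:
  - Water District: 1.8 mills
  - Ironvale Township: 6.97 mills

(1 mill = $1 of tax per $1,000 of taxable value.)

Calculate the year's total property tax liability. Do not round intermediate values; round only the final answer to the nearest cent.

$2,421.67

Assessed value = $1,499,390 × 0.276 = $413,831.64
Disabled-veteran exemption = min($14,000, 50% × $413,831.64) = min($14,000, $206,915.82) = $14,000 (dollar cap binds)
Taxable value = $413,831.64 − $123,700 − $14,000 = $276,131.64
Water District: $276,131.64 × 0.0018 = $497.036952
Ironvale Township: $276,131.64 × 0.00697 = $1,924.6375308
Total = $2,421.6744828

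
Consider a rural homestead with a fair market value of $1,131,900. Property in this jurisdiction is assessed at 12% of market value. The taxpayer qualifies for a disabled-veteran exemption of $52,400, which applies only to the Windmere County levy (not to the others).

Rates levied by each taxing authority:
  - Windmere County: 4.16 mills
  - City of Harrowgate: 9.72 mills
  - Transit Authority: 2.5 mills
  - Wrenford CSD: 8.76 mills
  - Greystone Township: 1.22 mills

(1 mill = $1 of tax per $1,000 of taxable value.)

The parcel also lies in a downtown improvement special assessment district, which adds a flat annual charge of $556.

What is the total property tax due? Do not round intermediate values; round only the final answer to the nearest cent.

Assessed value = $1,131,900 × 0.12 = $135,828
Windmere County: ($135,828 − $52,400) × 0.00416 = $83,428 × 0.00416 = $347.06048
City of Harrowgate: $135,828 × 0.00972 = $1,320.24816
Transit Authority: $135,828 × 0.0025 = $339.57
Wrenford CSD: $135,828 × 0.00876 = $1,189.85328
Greystone Township: $135,828 × 0.00122 = $165.71016
Levies subtotal = $3,362.44208
Total = $3,362.44208 + $556 = $3,918.44208

$3,918.44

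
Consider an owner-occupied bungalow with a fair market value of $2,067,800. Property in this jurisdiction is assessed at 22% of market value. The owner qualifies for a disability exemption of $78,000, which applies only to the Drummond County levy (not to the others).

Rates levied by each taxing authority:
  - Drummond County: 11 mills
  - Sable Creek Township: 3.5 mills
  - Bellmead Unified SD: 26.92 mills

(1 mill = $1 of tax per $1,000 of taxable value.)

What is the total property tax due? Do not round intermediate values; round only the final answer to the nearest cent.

Assessed value = $2,067,800 × 0.22 = $454,916
Drummond County: ($454,916 − $78,000) × 0.011 = $376,916 × 0.011 = $4,146.076
Sable Creek Township: $454,916 × 0.0035 = $1,592.206
Bellmead Unified SD: $454,916 × 0.02692 = $12,246.33872
Total = $17,984.62072

$17,984.62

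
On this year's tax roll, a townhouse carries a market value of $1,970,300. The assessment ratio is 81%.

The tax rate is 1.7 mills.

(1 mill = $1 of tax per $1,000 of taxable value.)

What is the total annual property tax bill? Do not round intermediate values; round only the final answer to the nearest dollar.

Assessed value = $1,970,300 × 0.81 = $1,595,943
Tax = $1,595,943 × 0.0017 = $2,713.1031

$2,713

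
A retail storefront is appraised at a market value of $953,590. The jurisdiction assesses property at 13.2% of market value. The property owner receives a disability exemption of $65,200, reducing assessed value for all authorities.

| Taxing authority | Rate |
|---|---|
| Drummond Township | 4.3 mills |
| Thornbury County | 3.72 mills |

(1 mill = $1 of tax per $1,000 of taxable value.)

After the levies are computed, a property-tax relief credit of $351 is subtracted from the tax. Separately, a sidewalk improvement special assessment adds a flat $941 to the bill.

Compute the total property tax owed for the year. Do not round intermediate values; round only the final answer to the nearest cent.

Assessed value = $953,590 × 0.132 = $125,873.88
Taxable value = $125,873.88 − $65,200 = $60,673.88
Drummond Township: $60,673.88 × 0.0043 = $260.897684
Thornbury County: $60,673.88 × 0.00372 = $225.7068336
Levies subtotal = $486.6045176
After credit = $486.6045176 − $351 = $135.6045176
Total = $135.6045176 + $941 = $1,076.6045176

$1,076.60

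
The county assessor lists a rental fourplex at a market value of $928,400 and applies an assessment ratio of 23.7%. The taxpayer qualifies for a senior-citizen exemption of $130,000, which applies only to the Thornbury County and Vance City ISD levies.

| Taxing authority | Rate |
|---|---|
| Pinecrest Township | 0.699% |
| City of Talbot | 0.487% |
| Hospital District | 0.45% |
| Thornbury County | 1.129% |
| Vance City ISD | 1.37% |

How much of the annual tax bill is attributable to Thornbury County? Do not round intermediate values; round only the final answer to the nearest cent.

Assessed value = $928,400 × 0.237 = $220,030.8
Thornbury County taxable value = $220,030.8 − $130,000 = $90,030.8
Thornbury County levy = $90,030.8 × 0.01129 = $1,016.447732

$1,016.45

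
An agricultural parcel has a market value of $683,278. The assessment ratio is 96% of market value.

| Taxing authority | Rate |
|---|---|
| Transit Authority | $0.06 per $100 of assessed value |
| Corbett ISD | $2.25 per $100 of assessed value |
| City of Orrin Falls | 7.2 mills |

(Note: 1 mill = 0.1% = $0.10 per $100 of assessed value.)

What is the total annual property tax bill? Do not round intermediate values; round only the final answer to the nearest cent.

$19,875.19

Assessed value = $683,278 × 0.96 = $655,946.88
Transit Authority: $655,946.88 × 0.0006 = $393.568128
Corbett ISD: $655,946.88 × 0.0225 = $14,758.8048
City of Orrin Falls: $655,946.88 × 0.0072 = $4,722.817536
Total = $19,875.190464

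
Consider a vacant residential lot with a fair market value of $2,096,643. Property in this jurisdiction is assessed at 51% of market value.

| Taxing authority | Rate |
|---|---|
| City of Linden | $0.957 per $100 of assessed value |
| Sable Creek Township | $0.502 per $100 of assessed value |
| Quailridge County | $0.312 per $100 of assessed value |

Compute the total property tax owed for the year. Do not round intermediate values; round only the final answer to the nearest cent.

Assessed value = $2,096,643 × 0.51 = $1,069,287.93
City of Linden: $1,069,287.93 × 0.00957 = $10,233.0854901
Sable Creek Township: $1,069,287.93 × 0.00502 = $5,367.8254086
Quailridge County: $1,069,287.93 × 0.00312 = $3,336.1783416
Total = $10,233.0854901 + $5,367.8254086 + $3,336.1783416 = $18,937.0892403

$18,937.09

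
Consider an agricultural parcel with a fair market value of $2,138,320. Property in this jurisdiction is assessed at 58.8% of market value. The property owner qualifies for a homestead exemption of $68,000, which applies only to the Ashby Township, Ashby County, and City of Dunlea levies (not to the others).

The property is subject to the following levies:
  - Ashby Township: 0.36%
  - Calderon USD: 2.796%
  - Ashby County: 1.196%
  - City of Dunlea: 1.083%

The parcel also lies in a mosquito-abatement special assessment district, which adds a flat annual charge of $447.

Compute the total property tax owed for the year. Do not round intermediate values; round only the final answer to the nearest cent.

$66,988.48

Assessed value = $2,138,320 × 0.588 = $1,257,332.16
Ashby Township: ($1,257,332.16 − $68,000) × 0.0036 = $1,189,332.16 × 0.0036 = $4,281.595776
Calderon USD: $1,257,332.16 × 0.02796 = $35,155.0071936
Ashby County: ($1,257,332.16 − $68,000) × 0.01196 = $1,189,332.16 × 0.01196 = $14,224.4126336
City of Dunlea: ($1,257,332.16 − $68,000) × 0.01083 = $1,189,332.16 × 0.01083 = $12,880.4672928
Levies subtotal = $66,541.482896
Total = $66,541.482896 + $447 = $66,988.482896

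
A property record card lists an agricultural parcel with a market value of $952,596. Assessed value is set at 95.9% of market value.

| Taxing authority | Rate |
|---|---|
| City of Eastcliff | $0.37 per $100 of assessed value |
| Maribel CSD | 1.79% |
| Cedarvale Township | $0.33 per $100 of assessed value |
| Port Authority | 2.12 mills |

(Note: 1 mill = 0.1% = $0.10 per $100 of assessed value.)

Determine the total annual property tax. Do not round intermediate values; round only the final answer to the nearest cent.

Assessed value = $952,596 × 0.959 = $913,539.564
City of Eastcliff: $913,539.564 × 0.0037 = $3,380.0963868
Maribel CSD: $913,539.564 × 0.0179 = $16,352.3581956
Cedarvale Township: $913,539.564 × 0.0033 = $3,014.6805612
Port Authority: $913,539.564 × 0.00212 = $1,936.70387568
Total = $24,683.83901928

$24,683.84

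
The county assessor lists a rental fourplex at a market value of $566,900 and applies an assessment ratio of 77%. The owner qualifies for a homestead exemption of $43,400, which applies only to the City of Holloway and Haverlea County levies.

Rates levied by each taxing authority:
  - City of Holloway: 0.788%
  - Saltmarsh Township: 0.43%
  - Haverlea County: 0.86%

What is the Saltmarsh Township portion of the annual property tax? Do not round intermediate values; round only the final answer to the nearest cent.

Assessed value = $566,900 × 0.77 = $436,513
Saltmarsh Township taxable value = $436,513 (exemption does not apply)
Saltmarsh Township levy = $436,513 × 0.0043 = $1,877.0059

$1,877.01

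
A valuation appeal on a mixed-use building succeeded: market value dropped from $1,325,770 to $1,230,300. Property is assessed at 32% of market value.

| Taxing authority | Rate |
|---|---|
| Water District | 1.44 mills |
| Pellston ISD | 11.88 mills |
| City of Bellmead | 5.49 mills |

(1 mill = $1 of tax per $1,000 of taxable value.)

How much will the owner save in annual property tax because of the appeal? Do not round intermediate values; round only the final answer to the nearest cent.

Old assessed value = $1,325,770 × 0.32 = $424,246.4
New assessed value = $1,230,300 × 0.32 = $393,696
Combined rate = 0.00144 + 0.01188 + 0.00549 = 0.01881
Old tax = $424,246.4 × 0.01881 = $7,980.074784
New tax = $393,696 × 0.01881 = $7,405.42176
Reduction = $7,980.074784 − $7,405.42176 = $574.653024

$574.65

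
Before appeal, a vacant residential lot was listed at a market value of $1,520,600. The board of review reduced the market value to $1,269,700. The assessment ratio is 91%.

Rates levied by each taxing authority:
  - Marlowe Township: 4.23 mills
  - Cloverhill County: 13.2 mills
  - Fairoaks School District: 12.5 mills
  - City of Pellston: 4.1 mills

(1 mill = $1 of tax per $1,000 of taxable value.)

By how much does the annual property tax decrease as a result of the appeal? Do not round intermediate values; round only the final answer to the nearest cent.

$7,769.70

Old assessed value = $1,520,600 × 0.91 = $1,383,746
New assessed value = $1,269,700 × 0.91 = $1,155,427
Combined rate = 0.00423 + 0.0132 + 0.0125 + 0.0041 = 0.03403
Old tax = $1,383,746 × 0.03403 = $47,088.87638
New tax = $1,155,427 × 0.03403 = $39,319.18081
Reduction = $47,088.87638 − $39,319.18081 = $7,769.69557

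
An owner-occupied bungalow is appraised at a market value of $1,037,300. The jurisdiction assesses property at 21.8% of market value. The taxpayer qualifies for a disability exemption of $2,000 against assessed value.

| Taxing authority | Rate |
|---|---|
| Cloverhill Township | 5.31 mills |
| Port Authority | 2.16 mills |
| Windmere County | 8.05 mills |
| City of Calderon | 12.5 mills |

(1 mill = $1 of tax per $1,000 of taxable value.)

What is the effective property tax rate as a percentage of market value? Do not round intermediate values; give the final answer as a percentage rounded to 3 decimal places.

Assessed value = $1,037,300 × 0.218 = $226,131.4
Taxable value = $226,131.4 − $2,000 = $224,131.4
Cloverhill Township: $224,131.4 × 0.00531 = $1,190.137734
Port Authority: $224,131.4 × 0.00216 = $484.123824
Windmere County: $224,131.4 × 0.00805 = $1,804.25777
City of Calderon: $224,131.4 × 0.0125 = $2,801.6425
Total tax = $6,280.161828
Effective rate = $6,280.161828 ÷ $1,037,300 = 0.605% of market value

0.605%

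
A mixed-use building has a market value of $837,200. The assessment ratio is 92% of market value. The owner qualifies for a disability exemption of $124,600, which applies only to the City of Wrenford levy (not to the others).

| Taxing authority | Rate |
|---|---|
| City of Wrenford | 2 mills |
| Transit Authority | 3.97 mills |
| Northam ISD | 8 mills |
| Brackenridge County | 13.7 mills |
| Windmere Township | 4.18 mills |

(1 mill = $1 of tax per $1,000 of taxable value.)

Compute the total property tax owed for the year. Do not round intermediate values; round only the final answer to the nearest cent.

$24,282.43

Assessed value = $837,200 × 0.92 = $770,224
City of Wrenford: ($770,224 − $124,600) × 0.002 = $645,624 × 0.002 = $1,291.248
Transit Authority: $770,224 × 0.00397 = $3,057.78928
Northam ISD: $770,224 × 0.008 = $6,161.792
Brackenridge County: $770,224 × 0.0137 = $10,552.0688
Windmere Township: $770,224 × 0.00418 = $3,219.53632
Total = $24,282.4344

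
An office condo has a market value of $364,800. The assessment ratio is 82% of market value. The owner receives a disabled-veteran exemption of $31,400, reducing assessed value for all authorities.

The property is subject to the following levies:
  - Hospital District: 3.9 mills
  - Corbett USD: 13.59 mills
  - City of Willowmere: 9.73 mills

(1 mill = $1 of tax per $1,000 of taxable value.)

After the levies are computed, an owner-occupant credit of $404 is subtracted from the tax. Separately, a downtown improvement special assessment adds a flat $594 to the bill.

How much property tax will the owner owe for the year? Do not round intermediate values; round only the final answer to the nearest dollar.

Assessed value = $364,800 × 0.82 = $299,136
Taxable value = $299,136 − $31,400 = $267,736
Hospital District: $267,736 × 0.0039 = $1,044.1704
Corbett USD: $267,736 × 0.01359 = $3,638.53224
City of Willowmere: $267,736 × 0.00973 = $2,605.07128
Levies subtotal = $7,287.77392
After credit = $7,287.77392 − $404 = $6,883.77392
Total = $6,883.77392 + $594 = $7,477.77392

$7,478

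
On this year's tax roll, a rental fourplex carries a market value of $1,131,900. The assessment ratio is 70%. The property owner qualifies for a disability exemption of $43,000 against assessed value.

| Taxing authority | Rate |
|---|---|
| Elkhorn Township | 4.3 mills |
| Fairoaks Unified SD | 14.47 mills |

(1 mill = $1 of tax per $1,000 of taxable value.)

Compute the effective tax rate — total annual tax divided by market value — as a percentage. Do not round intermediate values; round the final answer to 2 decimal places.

1.24%

Assessed value = $1,131,900 × 0.7 = $792,330
Taxable value = $792,330 − $43,000 = $749,330
Elkhorn Township: $749,330 × 0.0043 = $3,222.119
Fairoaks Unified SD: $749,330 × 0.01447 = $10,842.8051
Total tax = $14,064.9241
Effective rate = $14,064.9241 ÷ $1,131,900 = 1.24% of market value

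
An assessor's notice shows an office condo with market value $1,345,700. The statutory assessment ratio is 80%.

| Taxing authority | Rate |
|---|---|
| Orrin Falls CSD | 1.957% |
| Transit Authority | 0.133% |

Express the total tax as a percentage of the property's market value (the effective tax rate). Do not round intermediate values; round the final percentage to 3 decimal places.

Assessed value = $1,345,700 × 0.8 = $1,076,560
Orrin Falls CSD: $1,076,560 × 0.01957 = $21,068.2792
Transit Authority: $1,076,560 × 0.00133 = $1,431.8248
Total tax = $22,500.104
Effective rate = $22,500.104 ÷ $1,345,700 = 1.672% of market value

1.672%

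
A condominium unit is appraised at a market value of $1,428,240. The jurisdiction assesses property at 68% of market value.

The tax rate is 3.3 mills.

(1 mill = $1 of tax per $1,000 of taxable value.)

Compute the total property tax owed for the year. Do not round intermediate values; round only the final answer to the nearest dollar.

Assessed value = $1,428,240 × 0.68 = $971,203.2
Tax = $971,203.2 × 0.0033 = $3,204.97056

$3,205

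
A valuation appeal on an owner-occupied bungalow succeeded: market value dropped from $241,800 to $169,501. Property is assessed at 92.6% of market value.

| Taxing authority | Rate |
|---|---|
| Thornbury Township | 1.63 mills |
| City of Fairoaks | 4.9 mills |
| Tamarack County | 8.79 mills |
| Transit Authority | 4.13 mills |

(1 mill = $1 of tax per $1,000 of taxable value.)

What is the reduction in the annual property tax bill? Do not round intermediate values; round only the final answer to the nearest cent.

$1,302.16

Old assessed value = $241,800 × 0.926 = $223,906.8
New assessed value = $169,501 × 0.926 = $156,957.926
Combined rate = 0.00163 + 0.0049 + 0.00879 + 0.00413 = 0.01945
Old tax = $223,906.8 × 0.01945 = $4,354.98726
New tax = $156,957.926 × 0.01945 = $3,052.8316607
Reduction = $4,354.98726 − $3,052.8316607 = $1,302.1555993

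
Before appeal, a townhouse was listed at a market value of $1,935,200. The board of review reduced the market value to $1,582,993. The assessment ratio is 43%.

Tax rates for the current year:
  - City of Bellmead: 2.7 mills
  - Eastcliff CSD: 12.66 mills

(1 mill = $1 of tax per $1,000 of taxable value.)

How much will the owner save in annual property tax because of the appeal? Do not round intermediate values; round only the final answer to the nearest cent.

Old assessed value = $1,935,200 × 0.43 = $832,136
New assessed value = $1,582,993 × 0.43 = $680,686.99
Combined rate = 0.0027 + 0.01266 = 0.01536
Old tax = $832,136 × 0.01536 = $12,781.60896
New tax = $680,686.99 × 0.01536 = $10,455.3521664
Reduction = $12,781.60896 − $10,455.3521664 = $2,326.2567936

$2,326.26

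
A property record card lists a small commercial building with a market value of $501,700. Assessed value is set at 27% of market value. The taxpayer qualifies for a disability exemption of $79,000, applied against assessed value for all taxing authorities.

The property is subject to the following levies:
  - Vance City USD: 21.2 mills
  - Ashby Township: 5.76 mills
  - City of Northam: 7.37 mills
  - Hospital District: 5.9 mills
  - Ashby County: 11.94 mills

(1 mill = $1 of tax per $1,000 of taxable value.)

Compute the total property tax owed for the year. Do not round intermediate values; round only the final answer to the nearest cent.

Assessed value = $501,700 × 0.27 = $135,459
Taxable value = $135,459 − $79,000 = $56,459
Vance City USD: $56,459 × 0.0212 = $1,196.9308
Ashby Township: $56,459 × 0.00576 = $325.20384
City of Northam: $56,459 × 0.00737 = $416.10283
Hospital District: $56,459 × 0.0059 = $333.1081
Ashby County: $56,459 × 0.01194 = $674.12046
Total = $1,196.9308 + $325.20384 + $416.10283 + $333.1081 + $674.12046 = $2,945.46603

$2,945.47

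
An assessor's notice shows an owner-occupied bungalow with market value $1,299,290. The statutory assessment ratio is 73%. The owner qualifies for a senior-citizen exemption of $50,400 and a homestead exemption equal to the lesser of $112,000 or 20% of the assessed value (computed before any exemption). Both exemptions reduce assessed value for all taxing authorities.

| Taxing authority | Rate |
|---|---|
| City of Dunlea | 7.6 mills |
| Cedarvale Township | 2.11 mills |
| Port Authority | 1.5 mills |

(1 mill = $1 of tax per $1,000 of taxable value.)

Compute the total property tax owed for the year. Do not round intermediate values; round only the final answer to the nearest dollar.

$8,812

Assessed value = $1,299,290 × 0.73 = $948,481.7
Homestead exemption = min($112,000, 20% × $948,481.7) = min($112,000, $189,696.34) = $112,000 (dollar cap binds)
Taxable value = $948,481.7 − $50,400 − $112,000 = $786,081.7
City of Dunlea: $786,081.7 × 0.0076 = $5,974.22092
Cedarvale Township: $786,081.7 × 0.00211 = $1,658.632387
Port Authority: $786,081.7 × 0.0015 = $1,179.12255
Total = $8,811.975857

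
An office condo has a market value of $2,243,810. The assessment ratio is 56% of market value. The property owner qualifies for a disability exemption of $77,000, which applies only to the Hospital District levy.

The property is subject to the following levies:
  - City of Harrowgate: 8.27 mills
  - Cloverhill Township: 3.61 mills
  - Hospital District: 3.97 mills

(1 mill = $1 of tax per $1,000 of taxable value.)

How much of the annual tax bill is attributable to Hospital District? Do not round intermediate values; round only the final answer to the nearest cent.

$4,682.75

Assessed value = $2,243,810 × 0.56 = $1,256,533.6
Hospital District taxable value = $1,256,533.6 − $77,000 = $1,179,533.6
Hospital District levy = $1,179,533.6 × 0.00397 = $4,682.748392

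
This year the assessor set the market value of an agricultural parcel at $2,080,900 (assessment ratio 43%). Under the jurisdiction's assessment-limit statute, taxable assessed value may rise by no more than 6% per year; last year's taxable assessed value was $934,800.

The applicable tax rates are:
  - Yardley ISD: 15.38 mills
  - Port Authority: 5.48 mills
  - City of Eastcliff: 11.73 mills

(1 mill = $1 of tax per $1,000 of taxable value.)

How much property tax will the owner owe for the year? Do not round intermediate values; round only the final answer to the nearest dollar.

Uncapped assessed value = $2,080,900 × 0.43 = $894,787
Cap limit = $934,800 × 1.06 = $990,888
Taxable assessed value = min($894,787, $990,888) = $894,787 (cap does not bind)
Yardley ISD: $894,787 × 0.01538 = $13,761.82406
Port Authority: $894,787 × 0.00548 = $4,903.43276
City of Eastcliff: $894,787 × 0.01173 = $10,495.85151
Total = $29,161.10833

$29,161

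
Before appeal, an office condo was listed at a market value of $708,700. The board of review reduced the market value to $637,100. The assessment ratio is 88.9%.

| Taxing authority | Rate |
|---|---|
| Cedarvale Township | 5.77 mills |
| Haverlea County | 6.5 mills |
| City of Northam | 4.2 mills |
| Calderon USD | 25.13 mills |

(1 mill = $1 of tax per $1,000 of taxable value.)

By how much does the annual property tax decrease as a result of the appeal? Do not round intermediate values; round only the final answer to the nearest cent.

$2,647.94

Old assessed value = $708,700 × 0.889 = $630,034.3
New assessed value = $637,100 × 0.889 = $566,381.9
Combined rate = 0.00577 + 0.0065 + 0.0042 + 0.02513 = 0.0416
Old tax = $630,034.3 × 0.0416 = $26,209.42688
New tax = $566,381.9 × 0.0416 = $23,561.48704
Reduction = $26,209.42688 − $23,561.48704 = $2,647.93984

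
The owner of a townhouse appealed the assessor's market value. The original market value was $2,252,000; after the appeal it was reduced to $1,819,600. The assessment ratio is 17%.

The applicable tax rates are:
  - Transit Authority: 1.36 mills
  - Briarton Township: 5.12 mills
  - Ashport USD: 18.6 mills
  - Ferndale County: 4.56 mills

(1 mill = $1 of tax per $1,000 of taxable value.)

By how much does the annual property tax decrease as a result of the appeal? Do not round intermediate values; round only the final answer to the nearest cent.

Old assessed value = $2,252,000 × 0.17 = $382,840
New assessed value = $1,819,600 × 0.17 = $309,332
Combined rate = 0.00136 + 0.00512 + 0.0186 + 0.00456 = 0.02964
Old tax = $382,840 × 0.02964 = $11,347.3776
New tax = $309,332 × 0.02964 = $9,168.60048
Reduction = $11,347.3776 − $9,168.60048 = $2,178.77712

$2,178.78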